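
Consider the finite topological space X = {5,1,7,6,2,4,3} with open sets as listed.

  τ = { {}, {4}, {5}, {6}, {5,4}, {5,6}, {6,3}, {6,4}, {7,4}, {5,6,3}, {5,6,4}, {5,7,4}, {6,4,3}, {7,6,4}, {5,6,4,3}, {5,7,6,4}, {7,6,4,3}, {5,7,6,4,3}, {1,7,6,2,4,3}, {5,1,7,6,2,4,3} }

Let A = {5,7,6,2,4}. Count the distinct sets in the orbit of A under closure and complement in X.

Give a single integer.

complement {1,3}; its interior {}; cl(A) = X∖{} = {5,1,7,6,2,4,3}
With k = closure, c = complement:
  1. A     = {5,7,6,2,4}
  2. kA    = {5,1,7,6,2,4,3}
  3. cA    = {1,3}
  4. ckA   = {}
  5. kcA   = {1,2,3}
  6. ckcA  = {5,7,6,4}
k, c of each give nothing new

6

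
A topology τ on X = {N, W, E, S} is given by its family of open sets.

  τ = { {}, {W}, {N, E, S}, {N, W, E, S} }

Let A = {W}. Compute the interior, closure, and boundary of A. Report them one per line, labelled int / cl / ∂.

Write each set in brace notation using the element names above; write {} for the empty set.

int(A) = {W}
cl(A)  = {W}
∂A     = {}

U open, U⊆A: {}, {W}. int(A) = ⋃ = {W}
X∖A={N, E, S}, int(X∖A)={N, E, S}, hence cl(A)={W}
∂A: remove int from cl → {}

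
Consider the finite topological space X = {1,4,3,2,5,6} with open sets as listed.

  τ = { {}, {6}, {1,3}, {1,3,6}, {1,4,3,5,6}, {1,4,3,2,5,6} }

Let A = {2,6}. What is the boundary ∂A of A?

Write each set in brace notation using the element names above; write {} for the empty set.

{4,2,5}

open subsets of A: {}, {6}; so int(A) = {6}
closure: X∖int(X∖A) = X∖{1,3} = {4,2,5,6}
∂A = {4,2,5,6} minus {6} = {4,2,5}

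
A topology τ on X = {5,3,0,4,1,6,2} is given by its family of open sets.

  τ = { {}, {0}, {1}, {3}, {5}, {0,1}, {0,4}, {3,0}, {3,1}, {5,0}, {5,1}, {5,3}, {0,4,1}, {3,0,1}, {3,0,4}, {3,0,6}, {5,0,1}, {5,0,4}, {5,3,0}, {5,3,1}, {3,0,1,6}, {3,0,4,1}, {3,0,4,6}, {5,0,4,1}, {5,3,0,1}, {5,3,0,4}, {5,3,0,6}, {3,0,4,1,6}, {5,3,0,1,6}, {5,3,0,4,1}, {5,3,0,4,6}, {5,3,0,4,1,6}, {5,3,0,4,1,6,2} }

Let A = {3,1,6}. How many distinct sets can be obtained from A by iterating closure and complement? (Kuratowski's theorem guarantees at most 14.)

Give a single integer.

complement {5,0,4,2}; its interior {5,0,4}; cl(A) = X∖{5,0,4} = {3,1,6,2}
With k = closure, c = complement:
  1. A     = {3,1,6}
  2. kA    = {3,1,6,2}
  3. cA    = {5,0,4,2}
  4. ckA   = {5,0,4}
  5. kcA   = {5,0,4,6,2}
  6. ckcA  = {3,1}
k, c of each give nothing new

6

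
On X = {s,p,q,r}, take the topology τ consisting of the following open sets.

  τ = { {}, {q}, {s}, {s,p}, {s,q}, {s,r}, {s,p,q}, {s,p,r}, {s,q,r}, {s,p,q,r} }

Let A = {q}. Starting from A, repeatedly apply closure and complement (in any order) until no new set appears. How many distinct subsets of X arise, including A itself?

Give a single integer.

2

complement {s,p,r}; its interior {s,p,r}; cl(A) = X∖{s,p,r} = {q}
With k = closure, c = complement:
  1. A     = {q}
  2. cA    = {s,p,r}
k, c of each give nothing new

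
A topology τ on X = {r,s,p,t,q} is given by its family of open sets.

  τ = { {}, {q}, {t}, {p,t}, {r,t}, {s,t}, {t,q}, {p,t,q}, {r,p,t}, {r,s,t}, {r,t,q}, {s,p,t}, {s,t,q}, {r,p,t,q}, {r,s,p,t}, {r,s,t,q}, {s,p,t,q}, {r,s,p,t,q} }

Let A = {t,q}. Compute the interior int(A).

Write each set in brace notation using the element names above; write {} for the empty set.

{t,q}

interior: largest open inside A is {t,q} (from {}, {t}, {q}, {t,q})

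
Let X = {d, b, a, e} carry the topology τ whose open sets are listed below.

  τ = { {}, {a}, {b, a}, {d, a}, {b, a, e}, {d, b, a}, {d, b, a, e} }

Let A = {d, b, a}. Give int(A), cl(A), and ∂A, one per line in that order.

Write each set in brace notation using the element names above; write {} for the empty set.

int(A) = {d, b, a}
cl(A)  = {d, b, a, e}
∂A     = {e}

U open, U⊆A: {}, {a}, {b, a}, {d, a}, {d, b, a}. int(A) = ⋃ = {d, b, a}
X∖A={e}, int(X∖A)={}, hence cl(A)={d, b, a, e}
∂A: remove int from cl → {e}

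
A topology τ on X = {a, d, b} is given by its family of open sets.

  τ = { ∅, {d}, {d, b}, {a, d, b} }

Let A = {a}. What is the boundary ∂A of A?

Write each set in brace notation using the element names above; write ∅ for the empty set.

{a}

open subsets of A: ∅; so int(A) = ∅
closure: X∖int(X∖A) = X∖{d, b} = {a}
∂A = {a} minus ∅ = {a}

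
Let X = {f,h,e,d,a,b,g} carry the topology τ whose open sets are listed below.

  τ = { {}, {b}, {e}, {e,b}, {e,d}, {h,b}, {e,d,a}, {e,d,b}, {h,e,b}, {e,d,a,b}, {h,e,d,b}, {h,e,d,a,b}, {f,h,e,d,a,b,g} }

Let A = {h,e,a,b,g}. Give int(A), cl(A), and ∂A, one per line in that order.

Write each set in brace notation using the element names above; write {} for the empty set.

int(A) = {h,e,b}
cl(A)  = {f,h,e,d,a,b,g}
∂A     = {f,d,a,g}

U open, U⊆A: {}, {e}, {b}, {e,b}, {h,b}, {h,e,b}. int(A) = ⋃ = {h,e,b}
X∖A={f,d}, int(X∖A)={}, hence cl(A)={f,h,e,d,a,b,g}
∂A: remove int from cl → {f,d,a,g}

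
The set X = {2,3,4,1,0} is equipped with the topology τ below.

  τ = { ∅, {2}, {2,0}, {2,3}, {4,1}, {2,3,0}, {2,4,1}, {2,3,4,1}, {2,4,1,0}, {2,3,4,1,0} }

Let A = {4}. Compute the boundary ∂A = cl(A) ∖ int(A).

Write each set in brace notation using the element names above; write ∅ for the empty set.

{4,1}

interior: largest open inside A is ∅ (from ∅)
cl via duality: int({2,3,1,0}) = {2,3,0}, so X∖{2,3,0} = {4,1}
cl∖int = {4,1}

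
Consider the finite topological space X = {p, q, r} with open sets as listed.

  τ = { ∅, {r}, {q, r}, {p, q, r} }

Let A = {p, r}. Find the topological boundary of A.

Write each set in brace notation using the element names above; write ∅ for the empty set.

{p, q}

interior: largest open inside A is {r} (from ∅, {r})
cl via duality: int({q}) = ∅, so X∖∅ = {p, q, r}
cl∖int = {p, q}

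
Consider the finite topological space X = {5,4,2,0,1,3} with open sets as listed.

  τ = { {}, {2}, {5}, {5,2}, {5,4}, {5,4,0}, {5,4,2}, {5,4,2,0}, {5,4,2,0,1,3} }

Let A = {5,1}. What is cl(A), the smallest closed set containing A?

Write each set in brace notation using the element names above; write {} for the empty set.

closure: X∖int(X∖A) = X∖{2} = {5,4,0,1,3}

{5,4,0,1,3}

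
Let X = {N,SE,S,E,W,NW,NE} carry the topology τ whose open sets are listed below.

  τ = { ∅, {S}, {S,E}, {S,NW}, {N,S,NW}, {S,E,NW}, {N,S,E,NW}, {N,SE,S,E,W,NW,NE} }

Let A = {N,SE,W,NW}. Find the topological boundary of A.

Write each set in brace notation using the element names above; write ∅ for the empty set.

interior: largest open inside A is ∅ (from ∅)
cl via duality: int({S,E,NE}) = {S,E}, so X∖{S,E} = {N,SE,W,NW,NE}
cl∖int = {N,SE,W,NW,NE}

{N,SE,W,NW,NE}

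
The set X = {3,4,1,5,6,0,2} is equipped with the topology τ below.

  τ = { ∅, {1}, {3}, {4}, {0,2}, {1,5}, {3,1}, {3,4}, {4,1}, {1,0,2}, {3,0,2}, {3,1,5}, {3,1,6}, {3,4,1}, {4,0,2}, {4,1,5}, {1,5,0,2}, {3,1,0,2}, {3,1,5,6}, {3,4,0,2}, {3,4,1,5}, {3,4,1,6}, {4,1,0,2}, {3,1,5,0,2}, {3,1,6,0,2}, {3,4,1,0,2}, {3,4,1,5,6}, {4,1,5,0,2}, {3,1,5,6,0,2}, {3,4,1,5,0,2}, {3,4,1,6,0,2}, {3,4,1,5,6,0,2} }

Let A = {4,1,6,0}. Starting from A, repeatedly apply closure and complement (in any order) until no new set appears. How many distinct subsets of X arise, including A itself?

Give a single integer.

closure: X∖int(X∖A) = X∖{3} = {4,1,5,6,0,2}
Let k=closure and c=complement:
  1. A     = {4,1,6,0}
  2. kA    = {4,1,5,6,0,2}
  3. cA    = {3,5,2}
  4. ckA   = {3}
  5. kcA   = {3,5,6,0,2}
  6. kckA  = {3,6}
  7. ckcA  = {4,1}
  8. ckckA = {4,1,5,0,2}
  9. kckcA = {4,1,5,6}
  10. ckckcA = {3,0,2}
  11. kckckcA = {3,6,0,2}
  12. ckckckcA = {4,1,5}
— saturated at 12

12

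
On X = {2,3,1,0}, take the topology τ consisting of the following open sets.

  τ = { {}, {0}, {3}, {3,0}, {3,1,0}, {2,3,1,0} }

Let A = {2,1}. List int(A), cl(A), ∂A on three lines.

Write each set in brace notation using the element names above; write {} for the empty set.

int(A) = {}
cl(A)  = {2,1}
∂A     = {2,1}

interior: largest open inside A is {} (from {})
cl via duality: int({3,0}) = {3,0}, so X∖{3,0} = {2,1}
cl∖int = {2,1}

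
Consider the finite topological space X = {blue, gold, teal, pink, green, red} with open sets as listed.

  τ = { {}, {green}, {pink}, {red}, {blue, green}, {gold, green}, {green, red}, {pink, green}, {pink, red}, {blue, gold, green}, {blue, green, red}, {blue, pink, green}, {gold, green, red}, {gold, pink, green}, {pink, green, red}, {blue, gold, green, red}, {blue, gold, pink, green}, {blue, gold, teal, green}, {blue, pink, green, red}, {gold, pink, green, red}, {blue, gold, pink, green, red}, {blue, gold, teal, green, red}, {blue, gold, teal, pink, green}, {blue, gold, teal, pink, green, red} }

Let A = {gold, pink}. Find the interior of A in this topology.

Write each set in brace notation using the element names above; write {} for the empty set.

{pink}

open subsets of A: {}, {pink}; so int(A) = {pink}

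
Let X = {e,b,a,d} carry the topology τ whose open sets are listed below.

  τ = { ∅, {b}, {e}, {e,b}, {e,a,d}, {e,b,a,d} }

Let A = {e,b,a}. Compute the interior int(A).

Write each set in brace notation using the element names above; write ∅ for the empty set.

interior: largest open inside A is {e,b} (from ∅, {e}, {b}, {e,b})

{e,b}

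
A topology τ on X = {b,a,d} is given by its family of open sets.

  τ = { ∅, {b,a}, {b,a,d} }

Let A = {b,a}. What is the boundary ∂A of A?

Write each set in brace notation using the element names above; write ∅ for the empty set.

{d}

interior: largest open inside A is {b,a} (from ∅, {b,a})
cl via duality: int({d}) = ∅, so X∖∅ = {b,a,d}
cl∖int = {d}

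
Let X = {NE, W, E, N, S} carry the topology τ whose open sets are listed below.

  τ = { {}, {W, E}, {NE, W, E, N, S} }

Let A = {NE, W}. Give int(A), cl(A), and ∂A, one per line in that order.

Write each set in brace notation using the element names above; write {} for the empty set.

U open, U⊆A: {}. int(A) = ⋃ = {}
X∖A={E, N, S}, int(X∖A)={}, hence cl(A)={NE, W, E, N, S}
∂A: remove int from cl → {NE, W, E, N, S}

int(A) = {}
cl(A)  = {NE, W, E, N, S}
∂A     = {NE, W, E, N, S}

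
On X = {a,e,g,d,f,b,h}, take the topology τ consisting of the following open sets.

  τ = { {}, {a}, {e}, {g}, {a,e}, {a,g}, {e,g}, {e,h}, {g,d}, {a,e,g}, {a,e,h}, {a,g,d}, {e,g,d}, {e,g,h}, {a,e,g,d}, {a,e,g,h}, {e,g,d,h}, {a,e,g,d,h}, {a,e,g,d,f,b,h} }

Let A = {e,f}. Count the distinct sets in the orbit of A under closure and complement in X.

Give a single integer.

closure: X∖int(X∖A) = X∖{a,g,d} = {e,f,b,h}
Let k=closure and c=complement:
  1. A     = {e,f}
  2. kA    = {e,f,b,h}
  3. cA    = {a,g,d,b,h}
  4. ckA   = {a,g,d}
  5. kcA   = {a,g,d,f,b,h}
  6. kckA  = {a,g,d,f,b}
  7. ckcA  = {e}
  8. ckckA = {e,h}
— saturated at 8

8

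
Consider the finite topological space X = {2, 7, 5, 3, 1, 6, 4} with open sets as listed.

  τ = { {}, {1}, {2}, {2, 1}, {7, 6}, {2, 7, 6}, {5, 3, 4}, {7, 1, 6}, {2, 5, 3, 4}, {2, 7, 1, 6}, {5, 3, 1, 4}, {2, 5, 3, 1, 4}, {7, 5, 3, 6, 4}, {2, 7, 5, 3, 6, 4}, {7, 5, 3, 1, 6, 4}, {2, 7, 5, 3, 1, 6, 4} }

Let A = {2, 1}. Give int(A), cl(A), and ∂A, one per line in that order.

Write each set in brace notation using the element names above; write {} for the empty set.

int(A) = {2, 1}
cl(A)  = {2, 1}
∂A     = {}

U open, U⊆A: {}, {1}, {2}, {2, 1}. int(A) = ⋃ = {2, 1}
X∖A={7, 5, 3, 6, 4}, int(X∖A)={7, 5, 3, 6, 4}, hence cl(A)={2, 1}
∂A: remove int from cl → {}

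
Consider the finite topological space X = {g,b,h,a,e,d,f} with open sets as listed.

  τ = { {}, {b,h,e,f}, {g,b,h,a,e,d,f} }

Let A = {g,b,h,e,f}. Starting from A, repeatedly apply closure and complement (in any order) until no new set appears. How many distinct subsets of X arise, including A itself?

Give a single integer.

6

cl via duality: int({a,d}) = {}, so X∖{} = {g,b,h,a,e,d,f}
Write k for closure, c for complement:
  1. A     = {g,b,h,e,f}
  2. kA    = {g,b,h,a,e,d,f}
  3. cA    = {a,d}
  4. ckA   = {}
  5. kcA   = {g,a,d}
  6. ckcA  = {b,h,e,f}
applying k or c yields no new set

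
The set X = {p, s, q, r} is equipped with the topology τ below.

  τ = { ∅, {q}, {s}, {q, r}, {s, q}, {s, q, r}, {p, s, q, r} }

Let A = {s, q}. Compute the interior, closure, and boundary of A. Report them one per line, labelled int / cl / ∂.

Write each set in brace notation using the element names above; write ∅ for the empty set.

interior: largest open inside A is {s, q} (from ∅, {q}, {s}, {s, q})
cl via duality: int({p, r}) = ∅, so X∖∅ = {p, s, q, r}
cl∖int = {p, r}

int(A) = {s, q}
cl(A)  = {p, s, q, r}
∂A     = {p, r}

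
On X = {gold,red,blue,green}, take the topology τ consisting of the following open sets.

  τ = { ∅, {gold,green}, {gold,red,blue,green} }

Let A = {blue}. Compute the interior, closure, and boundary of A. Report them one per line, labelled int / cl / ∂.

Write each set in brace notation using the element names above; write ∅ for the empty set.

opens ⊆ A: ∅; union → int = ∅
complement {gold,red,green}; its interior {gold,green}; cl(A) = X∖{gold,green} = {red,blue}
boundary = {red,blue} ∖ ∅ = {red,blue}

int(A) = ∅
cl(A)  = {red,blue}
∂A     = {red,blue}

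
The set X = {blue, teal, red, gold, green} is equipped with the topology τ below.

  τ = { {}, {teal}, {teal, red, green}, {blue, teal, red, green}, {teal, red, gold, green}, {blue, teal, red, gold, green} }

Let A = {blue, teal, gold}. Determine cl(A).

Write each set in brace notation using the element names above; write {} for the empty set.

cl via duality: int({red, green}) = {}, so X∖{} = {blue, teal, red, gold, green}

{blue, teal, red, gold, green}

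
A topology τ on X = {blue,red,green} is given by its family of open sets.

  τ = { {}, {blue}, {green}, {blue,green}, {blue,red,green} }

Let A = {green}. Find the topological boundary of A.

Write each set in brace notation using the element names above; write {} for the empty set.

interior: largest open inside A is {green} (from {}, {green})
cl via duality: int({blue,red}) = {blue}, so X∖{blue} = {red,green}
cl∖int = {red}

{red}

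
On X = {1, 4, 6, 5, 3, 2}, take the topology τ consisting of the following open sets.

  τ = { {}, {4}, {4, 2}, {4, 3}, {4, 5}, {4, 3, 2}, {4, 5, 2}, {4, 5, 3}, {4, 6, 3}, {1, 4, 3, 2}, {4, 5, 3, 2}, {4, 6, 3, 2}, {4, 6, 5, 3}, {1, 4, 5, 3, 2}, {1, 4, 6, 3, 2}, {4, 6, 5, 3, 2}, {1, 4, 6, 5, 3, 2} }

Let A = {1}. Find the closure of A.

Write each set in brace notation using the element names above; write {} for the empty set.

{1}

complement {4, 6, 5, 3, 2}; its interior {4, 6, 5, 3, 2}; cl(A) = X∖{4, 6, 5, 3, 2} = {1}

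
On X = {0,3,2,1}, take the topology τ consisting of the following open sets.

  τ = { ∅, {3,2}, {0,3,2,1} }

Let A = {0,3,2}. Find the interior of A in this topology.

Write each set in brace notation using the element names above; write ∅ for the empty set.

interior: largest open inside A is {3,2} (from ∅, {3,2})

{3,2}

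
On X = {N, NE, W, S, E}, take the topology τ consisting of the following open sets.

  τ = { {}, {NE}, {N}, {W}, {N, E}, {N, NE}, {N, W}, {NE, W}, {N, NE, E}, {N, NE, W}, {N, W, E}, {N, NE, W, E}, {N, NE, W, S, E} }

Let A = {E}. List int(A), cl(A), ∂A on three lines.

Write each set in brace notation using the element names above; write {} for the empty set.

U open, U⊆A: {}. int(A) = ⋃ = {}
X∖A={N, NE, W, S}, int(X∖A)={N, NE, W}, hence cl(A)={S, E}
∂A: remove int from cl → {S, E}

int(A) = {}
cl(A)  = {S, E}
∂A     = {S, E}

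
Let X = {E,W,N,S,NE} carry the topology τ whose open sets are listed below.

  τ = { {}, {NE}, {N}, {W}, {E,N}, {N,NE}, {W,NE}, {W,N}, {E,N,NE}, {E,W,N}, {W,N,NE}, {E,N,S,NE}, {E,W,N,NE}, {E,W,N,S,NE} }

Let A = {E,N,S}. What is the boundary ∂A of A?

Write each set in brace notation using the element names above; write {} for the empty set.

{S}

open subsets of A: {}, {N}, {E,N}; so int(A) = {E,N}
closure: X∖int(X∖A) = X∖{W,NE} = {E,N,S}
∂A = {E,N,S} minus {E,N} = {S}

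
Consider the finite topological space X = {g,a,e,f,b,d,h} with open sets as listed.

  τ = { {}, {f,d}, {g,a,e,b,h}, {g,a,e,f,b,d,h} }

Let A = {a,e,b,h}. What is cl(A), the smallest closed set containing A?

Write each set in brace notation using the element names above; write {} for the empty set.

closure: X∖int(X∖A) = X∖{f,d} = {g,a,e,b,h}

{g,a,e,b,h}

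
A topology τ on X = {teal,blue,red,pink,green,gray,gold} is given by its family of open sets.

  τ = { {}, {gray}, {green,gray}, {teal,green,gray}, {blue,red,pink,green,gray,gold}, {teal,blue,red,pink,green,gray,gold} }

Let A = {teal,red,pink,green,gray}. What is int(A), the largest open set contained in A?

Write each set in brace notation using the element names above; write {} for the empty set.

{teal,green,gray}

interior: largest open inside A is {teal,green,gray} (from {}, {gray}, {green,gray}, {teal,green,gray})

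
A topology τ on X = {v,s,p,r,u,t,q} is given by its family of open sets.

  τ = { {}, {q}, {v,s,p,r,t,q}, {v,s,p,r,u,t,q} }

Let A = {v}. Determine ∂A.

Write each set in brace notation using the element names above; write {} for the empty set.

U open, U⊆A: {}. int(A) = ⋃ = {}
X∖A={s,p,r,u,t,q}, int(X∖A)={q}, hence cl(A)={v,s,p,r,u,t}
∂A: remove int from cl → {v,s,p,r,u,t}

{v,s,p,r,u,t}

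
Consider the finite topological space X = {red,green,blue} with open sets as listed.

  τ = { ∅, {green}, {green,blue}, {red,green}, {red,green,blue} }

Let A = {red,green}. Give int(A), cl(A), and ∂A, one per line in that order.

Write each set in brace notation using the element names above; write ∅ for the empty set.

open subsets of A: ∅, {green}, {red,green}; so int(A) = {red,green}
closure: X∖int(X∖A) = X∖∅ = {red,green,blue}
∂A = {red,green,blue} minus {red,green} = {blue}

int(A) = {red,green}
cl(A)  = {red,green,blue}
∂A     = {blue}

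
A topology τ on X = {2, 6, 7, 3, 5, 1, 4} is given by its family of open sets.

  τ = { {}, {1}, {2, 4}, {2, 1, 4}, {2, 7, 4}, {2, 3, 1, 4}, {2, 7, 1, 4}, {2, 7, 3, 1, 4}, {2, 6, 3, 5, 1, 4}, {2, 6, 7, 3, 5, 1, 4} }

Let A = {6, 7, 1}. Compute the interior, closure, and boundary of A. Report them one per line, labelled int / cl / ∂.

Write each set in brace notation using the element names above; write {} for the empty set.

interior: largest open inside A is {1} (from {}, {1})
cl via duality: int({2, 3, 5, 4}) = {2, 4}, so X∖{2, 4} = {6, 7, 3, 5, 1}
cl∖int = {6, 7, 3, 5}

int(A) = {1}
cl(A)  = {6, 7, 3, 5, 1}
∂A     = {6, 7, 3, 5}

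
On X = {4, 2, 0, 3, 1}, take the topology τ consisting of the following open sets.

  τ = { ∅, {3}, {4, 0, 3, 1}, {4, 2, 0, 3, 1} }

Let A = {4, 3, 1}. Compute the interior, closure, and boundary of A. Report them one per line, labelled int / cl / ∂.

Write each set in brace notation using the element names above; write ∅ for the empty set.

int(A) = {3}
cl(A)  = {4, 2, 0, 3, 1}
∂A     = {4, 2, 0, 1}

interior: largest open inside A is {3} (from ∅, {3})
cl via duality: int({2, 0}) = ∅, so X∖∅ = {4, 2, 0, 3, 1}
cl∖int = {4, 2, 0, 1}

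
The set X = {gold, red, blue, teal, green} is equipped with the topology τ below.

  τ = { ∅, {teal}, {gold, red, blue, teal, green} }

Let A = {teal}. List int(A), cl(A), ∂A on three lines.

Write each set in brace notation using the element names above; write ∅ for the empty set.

int(A) = {teal}
cl(A)  = {gold, red, blue, teal, green}
∂A     = {gold, red, blue, green}

interior: largest open inside A is {teal} (from ∅, {teal})
cl via duality: int({gold, red, blue, green}) = ∅, so X∖∅ = {gold, red, blue, teal, green}
cl∖int = {gold, red, blue, green}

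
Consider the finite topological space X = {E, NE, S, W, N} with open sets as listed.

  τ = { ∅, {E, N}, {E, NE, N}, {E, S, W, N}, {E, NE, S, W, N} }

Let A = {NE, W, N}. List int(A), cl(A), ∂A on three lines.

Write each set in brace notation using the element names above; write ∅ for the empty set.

int(A) = ∅
cl(A)  = {E, NE, S, W, N}
∂A     = {E, NE, S, W, N}

U open, U⊆A: ∅. int(A) = ⋃ = ∅
X∖A={E, S}, int(X∖A)=∅, hence cl(A)={E, NE, S, W, N}
∂A: remove int from cl → {E, NE, S, W, N}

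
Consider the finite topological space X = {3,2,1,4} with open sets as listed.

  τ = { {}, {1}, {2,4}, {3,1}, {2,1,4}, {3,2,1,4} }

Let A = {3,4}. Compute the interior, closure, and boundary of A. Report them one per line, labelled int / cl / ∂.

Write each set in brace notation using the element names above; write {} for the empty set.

int(A) = {}
cl(A)  = {3,2,4}
∂A     = {3,2,4}

interior: largest open inside A is {} (from {})
cl via duality: int({2,1}) = {1}, so X∖{1} = {3,2,4}
cl∖int = {3,2,4}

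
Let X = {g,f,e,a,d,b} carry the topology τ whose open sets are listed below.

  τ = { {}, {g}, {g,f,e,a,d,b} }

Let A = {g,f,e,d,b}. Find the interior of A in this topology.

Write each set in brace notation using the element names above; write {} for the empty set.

opens ⊆ A: {}, {g}; union → int = {g}

{g}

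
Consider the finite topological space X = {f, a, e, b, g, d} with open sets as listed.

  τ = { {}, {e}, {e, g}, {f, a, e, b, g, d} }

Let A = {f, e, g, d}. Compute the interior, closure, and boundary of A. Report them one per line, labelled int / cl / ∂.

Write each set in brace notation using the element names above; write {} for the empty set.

U open, U⊆A: {}, {e}, {e, g}. int(A) = ⋃ = {e, g}
X∖A={a, b}, int(X∖A)={}, hence cl(A)={f, a, e, b, g, d}
∂A: remove int from cl → {f, a, b, d}

int(A) = {e, g}
cl(A)  = {f, a, e, b, g, d}
∂A     = {f, a, b, d}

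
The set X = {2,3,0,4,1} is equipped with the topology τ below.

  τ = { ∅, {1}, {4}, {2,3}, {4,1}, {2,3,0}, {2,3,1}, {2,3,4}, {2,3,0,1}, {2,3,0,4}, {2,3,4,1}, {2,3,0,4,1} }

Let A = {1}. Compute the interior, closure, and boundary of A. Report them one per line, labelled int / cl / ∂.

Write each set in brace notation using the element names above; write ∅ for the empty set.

int(A) = {1}
cl(A)  = {1}
∂A     = ∅

U open, U⊆A: ∅, {1}. int(A) = ⋃ = {1}
X∖A={2,3,0,4}, int(X∖A)={2,3,0,4}, hence cl(A)={1}
∂A: remove int from cl → ∅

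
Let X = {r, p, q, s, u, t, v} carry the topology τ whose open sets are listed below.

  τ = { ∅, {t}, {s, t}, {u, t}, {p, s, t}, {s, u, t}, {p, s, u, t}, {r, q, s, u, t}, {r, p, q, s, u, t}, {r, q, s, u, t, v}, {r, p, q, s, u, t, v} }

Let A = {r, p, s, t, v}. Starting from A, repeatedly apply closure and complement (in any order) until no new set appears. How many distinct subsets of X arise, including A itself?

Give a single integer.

6

X∖A={q, u}, int(X∖A)=∅, hence cl(A)={r, p, q, s, u, t, v}
Orbit (k=closure, c=complement):
  1. A     = {r, p, s, t, v}
  2. kA    = {r, p, q, s, u, t, v}
  3. cA    = {q, u}
  4. ckA   = ∅
  5. kcA   = {r, q, u, v}
  6. ckcA  = {p, s, t}
(closed under both — stop)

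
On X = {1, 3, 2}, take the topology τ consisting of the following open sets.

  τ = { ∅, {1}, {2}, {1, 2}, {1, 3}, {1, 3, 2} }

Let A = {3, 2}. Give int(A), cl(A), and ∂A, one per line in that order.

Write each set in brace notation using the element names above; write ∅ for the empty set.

U open, U⊆A: ∅, {2}. int(A) = ⋃ = {2}
X∖A={1}, int(X∖A)={1}, hence cl(A)={3, 2}
∂A: remove int from cl → {3}

int(A) = {2}
cl(A)  = {3, 2}
∂A     = {3}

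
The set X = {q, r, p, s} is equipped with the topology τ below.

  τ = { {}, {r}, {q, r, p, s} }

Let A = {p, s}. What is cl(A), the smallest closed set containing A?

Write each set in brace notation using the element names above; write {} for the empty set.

{q, p, s}

complement {q, r}; its interior {r}; cl(A) = X∖{r} = {q, p, s}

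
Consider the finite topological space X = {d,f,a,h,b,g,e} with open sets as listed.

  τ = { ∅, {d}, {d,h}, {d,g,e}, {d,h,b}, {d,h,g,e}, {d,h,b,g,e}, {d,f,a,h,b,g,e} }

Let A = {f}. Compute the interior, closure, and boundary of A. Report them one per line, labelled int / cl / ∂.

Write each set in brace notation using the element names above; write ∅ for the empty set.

int(A) = ∅
cl(A)  = {f,a}
∂A     = {f,a}

opens ⊆ A: ∅; union → int = ∅
complement {d,a,h,b,g,e}; its interior {d,h,b,g,e}; cl(A) = X∖{d,h,b,g,e} = {f,a}
boundary = {f,a} ∖ ∅ = {f,a}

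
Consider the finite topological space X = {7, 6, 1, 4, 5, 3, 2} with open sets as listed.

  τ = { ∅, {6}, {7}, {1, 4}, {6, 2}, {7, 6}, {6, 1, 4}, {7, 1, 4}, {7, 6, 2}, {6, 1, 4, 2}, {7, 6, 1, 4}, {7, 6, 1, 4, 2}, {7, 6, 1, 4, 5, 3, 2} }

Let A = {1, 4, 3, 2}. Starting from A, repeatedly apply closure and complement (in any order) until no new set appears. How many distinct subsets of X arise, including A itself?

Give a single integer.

8

complement {7, 6, 5}; its interior {7, 6}; cl(A) = X∖{7, 6} = {1, 4, 5, 3, 2}
With k = closure, c = complement:
  1. A     = {1, 4, 3, 2}
  2. kA    = {1, 4, 5, 3, 2}
  3. cA    = {7, 6, 5}
  4. ckA   = {7, 6}
  5. kcA   = {7, 6, 5, 3, 2}
  6. ckcA  = {1, 4}
  7. kckcA = {1, 4, 5, 3}
  8. ckckcA = {7, 6, 2}
k, c of each give nothing new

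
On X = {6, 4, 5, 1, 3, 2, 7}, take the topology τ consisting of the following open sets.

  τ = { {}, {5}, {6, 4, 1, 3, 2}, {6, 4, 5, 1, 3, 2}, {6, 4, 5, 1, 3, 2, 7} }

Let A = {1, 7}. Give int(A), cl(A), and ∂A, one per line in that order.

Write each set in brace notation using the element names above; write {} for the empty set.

int(A) = {}
cl(A)  = {6, 4, 1, 3, 2, 7}
∂A     = {6, 4, 1, 3, 2, 7}

U open, U⊆A: {}. int(A) = ⋃ = {}
X∖A={6, 4, 5, 3, 2}, int(X∖A)={5}, hence cl(A)={6, 4, 1, 3, 2, 7}
∂A: remove int from cl → {6, 4, 1, 3, 2, 7}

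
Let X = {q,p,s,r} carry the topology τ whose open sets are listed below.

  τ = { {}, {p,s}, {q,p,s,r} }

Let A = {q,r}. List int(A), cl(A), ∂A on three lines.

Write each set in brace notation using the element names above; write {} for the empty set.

int(A) = {}
cl(A)  = {q,r}
∂A     = {q,r}

open subsets of A: {}; so int(A) = {}
closure: X∖int(X∖A) = X∖{p,s} = {q,r}
∂A = {q,r} minus {} = {q,r}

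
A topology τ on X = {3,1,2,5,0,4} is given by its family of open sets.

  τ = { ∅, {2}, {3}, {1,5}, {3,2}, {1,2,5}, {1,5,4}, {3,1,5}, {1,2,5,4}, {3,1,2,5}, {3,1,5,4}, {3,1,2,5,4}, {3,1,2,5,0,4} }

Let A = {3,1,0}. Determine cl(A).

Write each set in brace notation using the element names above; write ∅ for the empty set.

{3,1,5,0,4}

X∖A={2,5,4}, int(X∖A)={2}, hence cl(A)={3,1,5,0,4}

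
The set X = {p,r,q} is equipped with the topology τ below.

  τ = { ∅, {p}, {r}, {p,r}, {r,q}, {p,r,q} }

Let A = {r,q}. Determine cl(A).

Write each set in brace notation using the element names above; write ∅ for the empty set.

closure: X∖int(X∖A) = X∖{p} = {r,q}

{r,q}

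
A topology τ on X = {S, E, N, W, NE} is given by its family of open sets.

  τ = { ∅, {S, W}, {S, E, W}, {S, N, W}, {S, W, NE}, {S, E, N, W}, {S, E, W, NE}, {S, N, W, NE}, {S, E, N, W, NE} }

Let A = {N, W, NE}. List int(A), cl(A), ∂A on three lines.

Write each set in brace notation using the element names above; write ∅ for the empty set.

U open, U⊆A: ∅. int(A) = ⋃ = ∅
X∖A={S, E}, int(X∖A)=∅, hence cl(A)={S, E, N, W, NE}
∂A: remove int from cl → {S, E, N, W, NE}

int(A) = ∅
cl(A)  = {S, E, N, W, NE}
∂A     = {S, E, N, W, NE}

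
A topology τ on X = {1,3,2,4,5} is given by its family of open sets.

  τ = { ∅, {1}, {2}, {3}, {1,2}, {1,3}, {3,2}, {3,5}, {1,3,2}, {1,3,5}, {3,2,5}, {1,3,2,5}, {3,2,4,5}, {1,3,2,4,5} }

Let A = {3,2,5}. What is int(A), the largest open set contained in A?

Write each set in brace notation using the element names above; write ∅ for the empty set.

{3,2,5}

interior: largest open inside A is {3,2,5} (from ∅, {2}, {3}, {3,2}, {3,5}, {3,2,5})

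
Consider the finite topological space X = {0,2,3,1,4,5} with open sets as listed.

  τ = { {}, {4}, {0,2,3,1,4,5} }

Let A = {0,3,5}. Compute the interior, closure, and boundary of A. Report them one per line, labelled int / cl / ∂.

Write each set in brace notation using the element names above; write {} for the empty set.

opens ⊆ A: {}; union → int = {}
complement {2,1,4}; its interior {4}; cl(A) = X∖{4} = {0,2,3,1,5}
boundary = {0,2,3,1,5} ∖ {} = {0,2,3,1,5}

int(A) = {}
cl(A)  = {0,2,3,1,5}
∂A     = {0,2,3,1,5}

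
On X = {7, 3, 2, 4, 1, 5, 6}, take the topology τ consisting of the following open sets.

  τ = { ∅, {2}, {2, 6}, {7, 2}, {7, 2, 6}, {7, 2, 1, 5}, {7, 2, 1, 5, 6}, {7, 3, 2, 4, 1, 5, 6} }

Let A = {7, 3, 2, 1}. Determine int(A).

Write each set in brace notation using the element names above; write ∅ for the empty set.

open subsets of A: ∅, {2}, {7, 2}; so int(A) = {7, 2}

{7, 2}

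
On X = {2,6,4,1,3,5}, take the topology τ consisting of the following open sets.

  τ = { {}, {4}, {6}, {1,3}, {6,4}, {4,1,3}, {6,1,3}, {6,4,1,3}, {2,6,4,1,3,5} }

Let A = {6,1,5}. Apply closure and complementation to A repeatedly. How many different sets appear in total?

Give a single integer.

10

complement {2,4,3}; its interior {4}; cl(A) = X∖{4} = {2,6,1,3,5}
With k = closure, c = complement:
  1. A     = {6,1,5}
  2. kA    = {2,6,1,3,5}
  3. cA    = {2,4,3}
  4. ckA   = {4}
  5. kcA   = {2,4,1,3,5}
  6. kckA  = {2,4,5}
  7. ckcA  = {6}
  8. ckckA = {6,1,3}
  9. kckcA = {2,6,5}
  10. ckckcA = {4,1,3}
k, c of each give nothing new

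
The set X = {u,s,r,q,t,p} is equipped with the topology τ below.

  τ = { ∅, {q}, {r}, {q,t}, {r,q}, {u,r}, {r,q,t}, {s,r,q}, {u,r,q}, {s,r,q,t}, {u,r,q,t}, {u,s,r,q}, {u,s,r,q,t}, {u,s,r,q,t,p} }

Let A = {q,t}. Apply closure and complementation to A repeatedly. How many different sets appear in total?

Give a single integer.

4

closure: X∖int(X∖A) = X∖{u,r} = {s,q,t,p}
Let k=closure and c=complement:
  1. A     = {q,t}
  2. kA    = {s,q,t,p}
  3. cA    = {u,s,r,p}
  4. ckA   = {u,r}
— saturated at 4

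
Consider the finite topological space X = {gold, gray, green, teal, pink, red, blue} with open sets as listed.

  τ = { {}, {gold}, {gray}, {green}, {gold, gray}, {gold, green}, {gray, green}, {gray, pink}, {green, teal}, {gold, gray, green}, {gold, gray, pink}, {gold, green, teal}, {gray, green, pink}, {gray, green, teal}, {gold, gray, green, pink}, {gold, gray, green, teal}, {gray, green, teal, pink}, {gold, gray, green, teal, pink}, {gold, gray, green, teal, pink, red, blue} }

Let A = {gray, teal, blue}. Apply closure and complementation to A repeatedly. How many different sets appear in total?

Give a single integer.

X∖A={gold, green, pink, red}, int(X∖A)={gold, green}, hence cl(A)={gray, teal, pink, red, blue}
Orbit (k=closure, c=complement):
  1. A     = {gray, teal, blue}
  2. kA    = {gray, teal, pink, red, blue}
  3. cA    = {gold, green, pink, red}
  4. ckA   = {gold, green}
  5. kcA   = {gold, green, teal, pink, red, blue}
  6. kckA  = {gold, green, teal, red, blue}
  7. ckcA  = {gray}
  8. ckckA = {gray, pink}
  9. kckcA = {gray, pink, red, blue}
  10. ckckcA = {gold, green, teal}
(closed under both — stop)

10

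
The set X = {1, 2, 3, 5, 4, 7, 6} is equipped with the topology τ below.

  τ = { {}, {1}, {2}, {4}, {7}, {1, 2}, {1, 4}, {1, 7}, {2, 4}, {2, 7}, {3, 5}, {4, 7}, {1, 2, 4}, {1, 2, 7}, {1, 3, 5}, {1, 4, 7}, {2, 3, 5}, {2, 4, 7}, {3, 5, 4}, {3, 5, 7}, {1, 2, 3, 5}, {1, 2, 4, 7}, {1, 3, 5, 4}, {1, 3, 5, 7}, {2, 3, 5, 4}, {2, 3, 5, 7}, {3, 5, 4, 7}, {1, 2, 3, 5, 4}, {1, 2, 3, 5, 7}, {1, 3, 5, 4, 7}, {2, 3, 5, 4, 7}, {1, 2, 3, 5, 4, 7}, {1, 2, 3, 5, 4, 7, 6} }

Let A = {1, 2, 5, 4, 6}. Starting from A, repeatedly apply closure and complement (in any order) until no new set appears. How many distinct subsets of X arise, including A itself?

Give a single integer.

closure: X∖int(X∖A) = X∖{7} = {1, 2, 3, 5, 4, 6}
Let k=closure and c=complement:
  1. A     = {1, 2, 5, 4, 6}
  2. kA    = {1, 2, 3, 5, 4, 6}
  3. cA    = {3, 7}
  4. ckA   = {7}
  5. kcA   = {3, 5, 7, 6}
  6. kckA  = {7, 6}
  7. ckcA  = {1, 2, 4}
  8. ckckA = {1, 2, 3, 5, 4}
  9. kckcA = {1, 2, 4, 6}
  10. ckckcA = {3, 5, 7}
— saturated at 10

10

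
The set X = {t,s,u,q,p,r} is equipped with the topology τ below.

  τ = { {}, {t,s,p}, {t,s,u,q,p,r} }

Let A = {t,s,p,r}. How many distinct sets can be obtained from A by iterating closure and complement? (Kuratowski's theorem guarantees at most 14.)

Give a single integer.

X∖A={u,q}, int(X∖A)={}, hence cl(A)={t,s,u,q,p,r}
Orbit (k=closure, c=complement):
  1. A     = {t,s,p,r}
  2. kA    = {t,s,u,q,p,r}
  3. cA    = {u,q}
  4. ckA   = {}
  5. kcA   = {u,q,r}
  6. ckcA  = {t,s,p}
(closed under both — stop)

6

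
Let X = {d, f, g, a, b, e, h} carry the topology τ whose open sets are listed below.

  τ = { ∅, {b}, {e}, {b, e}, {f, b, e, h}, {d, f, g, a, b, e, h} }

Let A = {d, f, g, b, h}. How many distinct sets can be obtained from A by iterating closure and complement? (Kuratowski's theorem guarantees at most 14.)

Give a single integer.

6

complement {a, e}; its interior {e}; cl(A) = X∖{e} = {d, f, g, a, b, h}
With k = closure, c = complement:
  1. A     = {d, f, g, b, h}
  2. kA    = {d, f, g, a, b, h}
  3. cA    = {a, e}
  4. ckA   = {e}
  5. kcA   = {d, f, g, a, e, h}
  6. ckcA  = {b}
k, c of each give nothing new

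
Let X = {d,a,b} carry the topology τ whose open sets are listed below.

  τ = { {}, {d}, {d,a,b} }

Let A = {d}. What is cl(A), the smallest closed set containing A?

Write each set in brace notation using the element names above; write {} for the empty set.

{d,a,b}

X∖A={a,b}, int(X∖A)={}, hence cl(A)={d,a,b}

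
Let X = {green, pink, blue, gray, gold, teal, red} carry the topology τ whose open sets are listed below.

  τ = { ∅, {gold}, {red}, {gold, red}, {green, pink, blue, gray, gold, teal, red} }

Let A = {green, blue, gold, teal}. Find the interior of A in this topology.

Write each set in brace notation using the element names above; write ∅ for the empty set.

U open, U⊆A: ∅, {gold}. int(A) = ⋃ = {gold}

{gold}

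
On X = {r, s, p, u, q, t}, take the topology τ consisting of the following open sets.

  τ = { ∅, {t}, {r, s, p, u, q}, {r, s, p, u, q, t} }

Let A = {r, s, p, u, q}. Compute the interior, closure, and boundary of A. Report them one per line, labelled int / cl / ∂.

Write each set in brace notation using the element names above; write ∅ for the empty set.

int(A) = {r, s, p, u, q}
cl(A)  = {r, s, p, u, q}
∂A     = ∅

opens ⊆ A: ∅, {r, s, p, u, q}; union → int = {r, s, p, u, q}
complement {t}; its interior {t}; cl(A) = X∖{t} = {r, s, p, u, q}
boundary = {r, s, p, u, q} ∖ {r, s, p, u, q} = ∅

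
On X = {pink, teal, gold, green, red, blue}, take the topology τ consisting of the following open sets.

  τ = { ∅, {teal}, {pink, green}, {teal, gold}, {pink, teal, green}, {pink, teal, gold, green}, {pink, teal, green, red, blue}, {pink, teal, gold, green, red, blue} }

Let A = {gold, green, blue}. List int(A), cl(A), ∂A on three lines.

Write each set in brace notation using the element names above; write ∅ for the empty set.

opens ⊆ A: ∅; union → int = ∅
complement {pink, teal, red}; its interior {teal}; cl(A) = X∖{teal} = {pink, gold, green, red, blue}
boundary = {pink, gold, green, red, blue} ∖ ∅ = {pink, gold, green, red, blue}

int(A) = ∅
cl(A)  = {pink, gold, green, red, blue}
∂A     = {pink, gold, green, red, blue}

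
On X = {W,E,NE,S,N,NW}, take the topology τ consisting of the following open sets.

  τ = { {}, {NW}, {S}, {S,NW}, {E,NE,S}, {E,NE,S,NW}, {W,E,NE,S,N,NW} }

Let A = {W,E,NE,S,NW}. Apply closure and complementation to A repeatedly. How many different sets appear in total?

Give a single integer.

6

closure: X∖int(X∖A) = X∖{} = {W,E,NE,S,N,NW}
Let k=closure and c=complement:
  1. A     = {W,E,NE,S,NW}
  2. kA    = {W,E,NE,S,N,NW}
  3. cA    = {N}
  4. ckA   = {}
  5. kcA   = {W,N}
  6. ckcA  = {E,NE,S,NW}
— saturated at 6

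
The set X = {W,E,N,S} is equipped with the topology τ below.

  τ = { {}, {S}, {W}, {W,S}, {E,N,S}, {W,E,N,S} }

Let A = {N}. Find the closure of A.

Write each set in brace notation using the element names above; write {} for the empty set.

{E,N}

X∖A={W,E,S}, int(X∖A)={W,S}, hence cl(A)={E,N}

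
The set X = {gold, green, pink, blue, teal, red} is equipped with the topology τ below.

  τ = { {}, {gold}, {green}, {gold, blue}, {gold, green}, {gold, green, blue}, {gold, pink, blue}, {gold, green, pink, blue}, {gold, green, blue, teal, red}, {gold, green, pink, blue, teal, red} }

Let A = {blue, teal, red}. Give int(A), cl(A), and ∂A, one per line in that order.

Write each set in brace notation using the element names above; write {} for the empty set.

int(A) = {}
cl(A)  = {pink, blue, teal, red}
∂A     = {pink, blue, teal, red}

U open, U⊆A: {}. int(A) = ⋃ = {}
X∖A={gold, green, pink}, int(X∖A)={gold, green}, hence cl(A)={pink, blue, teal, red}
∂A: remove int from cl → {pink, blue, teal, red}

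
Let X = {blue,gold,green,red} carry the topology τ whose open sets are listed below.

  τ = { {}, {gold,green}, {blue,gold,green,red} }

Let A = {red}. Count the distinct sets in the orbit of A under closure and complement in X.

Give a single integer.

6

cl via duality: int({blue,gold,green}) = {gold,green}, so X∖{gold,green} = {blue,red}
Write k for closure, c for complement:
  1. A     = {red}
  2. kA    = {blue,red}
  3. cA    = {blue,gold,green}
  4. ckA   = {gold,green}
  5. kcA   = {blue,gold,green,red}
  6. ckcA  = {}
applying k or c yields no new set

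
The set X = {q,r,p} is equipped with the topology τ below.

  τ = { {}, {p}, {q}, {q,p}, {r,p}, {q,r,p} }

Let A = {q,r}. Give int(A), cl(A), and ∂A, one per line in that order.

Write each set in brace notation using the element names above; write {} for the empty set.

int(A) = {q}
cl(A)  = {q,r}
∂A     = {r}

open subsets of A: {}, {q}; so int(A) = {q}
closure: X∖int(X∖A) = X∖{p} = {q,r}
∂A = {q,r} minus {q} = {r}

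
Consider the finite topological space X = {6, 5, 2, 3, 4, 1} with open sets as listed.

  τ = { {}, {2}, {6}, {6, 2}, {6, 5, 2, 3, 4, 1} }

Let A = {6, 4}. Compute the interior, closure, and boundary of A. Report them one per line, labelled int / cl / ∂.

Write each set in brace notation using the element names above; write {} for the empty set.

int(A) = {6}
cl(A)  = {6, 5, 3, 4, 1}
∂A     = {5, 3, 4, 1}

opens ⊆ A: {}, {6}; union → int = {6}
complement {5, 2, 3, 1}; its interior {2}; cl(A) = X∖{2} = {6, 5, 3, 4, 1}
boundary = {6, 5, 3, 4, 1} ∖ {6} = {5, 3, 4, 1}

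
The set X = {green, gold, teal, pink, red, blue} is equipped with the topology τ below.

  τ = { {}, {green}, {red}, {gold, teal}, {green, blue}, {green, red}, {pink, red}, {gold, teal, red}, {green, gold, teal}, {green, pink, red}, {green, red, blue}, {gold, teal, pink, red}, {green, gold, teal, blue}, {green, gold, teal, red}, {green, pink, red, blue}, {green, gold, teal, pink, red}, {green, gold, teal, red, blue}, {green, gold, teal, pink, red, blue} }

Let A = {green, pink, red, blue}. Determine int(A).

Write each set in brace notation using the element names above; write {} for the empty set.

opens ⊆ A: {}, {green}, {red}, {pink, red}, {green, blue}, {green, red}, {green, red, blue}, {green, pink, red}, {green, pink, red, blue}; union → int = {green, pink, red, blue}

{green, pink, red, blue}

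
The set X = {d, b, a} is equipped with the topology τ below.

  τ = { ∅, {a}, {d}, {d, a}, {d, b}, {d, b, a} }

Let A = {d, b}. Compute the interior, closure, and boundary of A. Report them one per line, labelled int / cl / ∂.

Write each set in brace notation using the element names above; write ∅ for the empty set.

int(A) = {d, b}
cl(A)  = {d, b}
∂A     = ∅

interior: largest open inside A is {d, b} (from ∅, {d}, {d, b})
cl via duality: int({a}) = {a}, so X∖{a} = {d, b}
cl∖int = ∅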